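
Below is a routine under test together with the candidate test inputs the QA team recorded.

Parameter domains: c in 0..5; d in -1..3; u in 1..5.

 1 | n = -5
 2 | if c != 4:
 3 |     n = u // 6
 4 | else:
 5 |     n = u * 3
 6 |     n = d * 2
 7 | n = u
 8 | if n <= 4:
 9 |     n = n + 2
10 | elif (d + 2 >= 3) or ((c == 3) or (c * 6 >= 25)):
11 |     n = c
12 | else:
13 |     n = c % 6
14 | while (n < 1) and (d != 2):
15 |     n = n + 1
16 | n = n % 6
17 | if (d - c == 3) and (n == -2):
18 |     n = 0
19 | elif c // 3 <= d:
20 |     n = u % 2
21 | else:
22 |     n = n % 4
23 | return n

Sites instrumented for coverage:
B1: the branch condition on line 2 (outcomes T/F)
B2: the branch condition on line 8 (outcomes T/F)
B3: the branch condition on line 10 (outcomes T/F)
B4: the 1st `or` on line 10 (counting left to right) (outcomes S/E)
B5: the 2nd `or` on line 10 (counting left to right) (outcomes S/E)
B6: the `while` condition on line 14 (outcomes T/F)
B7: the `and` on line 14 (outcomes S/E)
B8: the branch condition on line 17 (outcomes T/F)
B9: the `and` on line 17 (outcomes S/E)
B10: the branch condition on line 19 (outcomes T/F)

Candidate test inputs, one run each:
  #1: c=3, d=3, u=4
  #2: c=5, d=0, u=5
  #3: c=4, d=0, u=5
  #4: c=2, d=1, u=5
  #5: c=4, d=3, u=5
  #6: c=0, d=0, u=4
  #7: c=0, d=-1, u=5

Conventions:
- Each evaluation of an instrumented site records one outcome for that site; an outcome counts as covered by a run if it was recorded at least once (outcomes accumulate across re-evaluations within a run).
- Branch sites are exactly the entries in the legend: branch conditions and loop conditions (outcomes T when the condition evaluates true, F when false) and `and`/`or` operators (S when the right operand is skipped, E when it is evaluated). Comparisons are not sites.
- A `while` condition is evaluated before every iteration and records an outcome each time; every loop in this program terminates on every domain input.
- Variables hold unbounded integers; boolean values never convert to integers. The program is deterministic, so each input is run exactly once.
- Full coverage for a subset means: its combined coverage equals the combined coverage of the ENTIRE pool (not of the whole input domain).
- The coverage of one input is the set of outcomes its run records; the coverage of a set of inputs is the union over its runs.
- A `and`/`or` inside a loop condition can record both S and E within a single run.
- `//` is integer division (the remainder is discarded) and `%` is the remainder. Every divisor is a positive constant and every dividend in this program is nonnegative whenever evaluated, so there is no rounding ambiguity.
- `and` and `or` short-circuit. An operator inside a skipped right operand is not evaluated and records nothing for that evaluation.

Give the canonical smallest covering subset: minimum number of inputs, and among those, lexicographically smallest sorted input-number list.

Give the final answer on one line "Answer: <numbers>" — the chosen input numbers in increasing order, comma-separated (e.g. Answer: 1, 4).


test 1 (c=3, d=3, u=4) fires B1->T, B2->T, B7->S, B6->F, B9->S, B8->F, B10->T; hits B1=T, B2=T, B6=F, B7=S, B8=F, B9=S, B10=T
test 2 (c=5, d=0, u=5) fires B1->T, B2->F, B4->E, B5->E, B3->T, B7->S, B6->F, B9->S, B8->F, B10->F; hits B1=T, B2=F, B3=T, B4=E, B5=E, B6=F, B7=S, B8=F, B9=S, B10=F
test 3 (c=4, d=0, u=5) fires B1->F, B2->F, B4->E, B5->E, B3->F, B7->S, B6->F, B9->S, B8->F, B10->F; hits B1=F, B2=F, B3=F, B4=E, B5=E, B6=F, B7=S, B8=F, B9=S, B10=F
test 4 (c=2, d=1, u=5) fires B1->T, B2->F, B4->S, B3->T, B7->S, B6->F, B9->S, B8->F, B10->T; hits B1=T, B2=F, B3=T, B4=S, B6=F, B7=S, B8=F, B9=S, B10=T
test 5 (c=4, d=3, u=5) fires B1->F, B2->F, B4->S, B3->T, B7->S, B6->F, B9->S, B8->F, B10->T; hits B1=F, B2=F, B3=T, B4=S, B6=F, B7=S, B8=F, B9=S, B10=T
test 6 (c=0, d=0, u=4) fires B1->T, B2->T, B7->S, B6->F, B9->S, B8->F, B10->T; hits B1=T, B2=T, B6=F, B7=S, B8=F, B9=S, B10=T
test 7 (c=0, d=-1, u=5) fires B1->T, B2->F, B4->E, B5->E, B3->F, B7->E, B6->T, B7->S, B6->F, B9->S, B8->F, B10->F; hits B1=T, B2=F, B3=F, B4=E, B5=E, B6=T, B6=F, B7=S, B7=E, B8=F, B9=S, B10=F
pool-wide coverage (17 outcomes): B1=T, B1=F, B2=T, B2=F, B3=T, B3=F, B4=S, B4=E, B5=E, B6=T, B6=F, B7=S, B7=E, B8=F, B9=S, B10=T, B10=F
no size-1 subset reaches all 17 outcomes (best union: 12/17)
no size-2 subset reaches all 17 outcomes (best union: 16/17)
the canonical winner is {1, 5, 7}: size 3, full 17-outcome coverage, earliest index list among size-3 covers
Answer: 1, 5, 7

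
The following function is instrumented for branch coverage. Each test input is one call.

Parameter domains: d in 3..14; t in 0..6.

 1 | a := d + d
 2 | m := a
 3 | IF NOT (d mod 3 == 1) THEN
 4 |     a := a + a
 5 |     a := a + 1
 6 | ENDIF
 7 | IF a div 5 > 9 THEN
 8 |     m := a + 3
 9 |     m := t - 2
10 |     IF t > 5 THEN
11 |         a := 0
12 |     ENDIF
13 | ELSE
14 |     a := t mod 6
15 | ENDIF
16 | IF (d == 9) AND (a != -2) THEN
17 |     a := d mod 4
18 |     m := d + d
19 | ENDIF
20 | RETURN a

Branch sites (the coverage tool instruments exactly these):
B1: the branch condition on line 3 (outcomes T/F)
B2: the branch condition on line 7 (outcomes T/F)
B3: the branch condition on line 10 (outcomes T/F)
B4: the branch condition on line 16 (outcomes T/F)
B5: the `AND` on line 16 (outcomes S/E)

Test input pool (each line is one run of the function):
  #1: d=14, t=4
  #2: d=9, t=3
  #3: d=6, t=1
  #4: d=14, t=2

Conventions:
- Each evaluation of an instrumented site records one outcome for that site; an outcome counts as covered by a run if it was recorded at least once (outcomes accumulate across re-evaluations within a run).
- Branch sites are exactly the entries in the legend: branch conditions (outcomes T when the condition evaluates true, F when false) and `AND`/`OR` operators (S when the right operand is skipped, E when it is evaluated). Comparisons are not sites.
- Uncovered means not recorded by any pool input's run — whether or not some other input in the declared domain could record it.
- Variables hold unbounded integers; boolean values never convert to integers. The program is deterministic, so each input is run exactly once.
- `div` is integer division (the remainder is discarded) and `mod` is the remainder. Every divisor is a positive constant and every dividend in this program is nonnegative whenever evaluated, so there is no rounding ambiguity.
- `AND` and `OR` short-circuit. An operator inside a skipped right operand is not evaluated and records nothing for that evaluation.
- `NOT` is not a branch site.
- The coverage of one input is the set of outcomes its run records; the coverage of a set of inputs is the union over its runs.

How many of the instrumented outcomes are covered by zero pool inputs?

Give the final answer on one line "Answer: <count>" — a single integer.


input #1, d=14, t=4: events B1->T, B2->T, B3->F, B5->S, B4->F; outcomes B1=T, B2=T, B3=F, B4=F, B5=S
input #2, d=9, t=3: events B1->T, B2->F, B5->E, B4->T; outcomes B1=T, B2=F, B4=T, B5=E
input #3, d=6, t=1: events B1->T, B2->F, B5->S, B4->F; outcomes B1=T, B2=F, B4=F, B5=S
input #4, d=14, t=2: events B1->T, B2->T, B3->F, B5->S, B4->F; outcomes B1=T, B2=T, B3=F, B4=F, B5=S
union over the pool: B1=T, B2=T, B2=F, B3=F, B4=T, B4=F, B5=S, B5=E
uncovered (2 of 10): B1=F, B3=T
Answer: 2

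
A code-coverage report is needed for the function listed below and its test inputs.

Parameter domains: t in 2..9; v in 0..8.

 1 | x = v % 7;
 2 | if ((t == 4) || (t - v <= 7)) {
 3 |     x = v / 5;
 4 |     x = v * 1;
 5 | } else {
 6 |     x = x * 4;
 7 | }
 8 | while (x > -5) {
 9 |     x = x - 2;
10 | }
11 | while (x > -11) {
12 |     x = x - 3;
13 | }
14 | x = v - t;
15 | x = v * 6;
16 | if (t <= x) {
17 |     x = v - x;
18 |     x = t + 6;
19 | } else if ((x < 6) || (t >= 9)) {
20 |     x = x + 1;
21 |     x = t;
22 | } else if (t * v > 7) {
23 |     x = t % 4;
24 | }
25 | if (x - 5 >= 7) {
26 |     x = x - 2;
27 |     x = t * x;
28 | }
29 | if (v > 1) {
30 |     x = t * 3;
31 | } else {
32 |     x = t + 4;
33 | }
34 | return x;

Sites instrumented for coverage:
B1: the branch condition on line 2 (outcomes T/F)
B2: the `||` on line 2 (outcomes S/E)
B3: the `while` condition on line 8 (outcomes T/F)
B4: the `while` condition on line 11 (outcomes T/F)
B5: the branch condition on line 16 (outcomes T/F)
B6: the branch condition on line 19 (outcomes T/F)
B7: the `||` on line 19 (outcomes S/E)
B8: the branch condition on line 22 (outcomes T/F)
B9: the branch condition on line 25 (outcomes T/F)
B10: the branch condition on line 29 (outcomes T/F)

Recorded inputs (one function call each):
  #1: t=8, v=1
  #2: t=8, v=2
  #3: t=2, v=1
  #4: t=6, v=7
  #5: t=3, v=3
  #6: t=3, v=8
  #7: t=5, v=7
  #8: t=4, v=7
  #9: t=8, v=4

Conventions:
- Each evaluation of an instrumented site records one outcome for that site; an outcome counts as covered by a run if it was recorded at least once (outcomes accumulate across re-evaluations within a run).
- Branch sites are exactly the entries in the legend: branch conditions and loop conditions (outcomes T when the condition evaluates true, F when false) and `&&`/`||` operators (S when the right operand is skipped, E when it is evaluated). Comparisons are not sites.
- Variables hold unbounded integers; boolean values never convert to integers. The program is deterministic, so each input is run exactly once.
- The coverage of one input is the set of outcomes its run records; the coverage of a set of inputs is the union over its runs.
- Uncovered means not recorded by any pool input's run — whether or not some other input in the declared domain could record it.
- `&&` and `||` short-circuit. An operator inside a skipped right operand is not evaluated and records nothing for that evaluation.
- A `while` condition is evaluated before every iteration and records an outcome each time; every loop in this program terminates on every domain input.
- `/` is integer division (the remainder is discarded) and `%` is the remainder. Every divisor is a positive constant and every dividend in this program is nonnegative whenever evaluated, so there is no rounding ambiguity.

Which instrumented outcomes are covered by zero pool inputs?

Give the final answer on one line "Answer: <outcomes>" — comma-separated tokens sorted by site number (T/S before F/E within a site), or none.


input #1, t=8, v=1: outcomes B1=T, B2=E, B3=T, B3=F, B4=T, B4=F, B5=F, B6=F, B7=E, B8=T, B9=F, B10=F
input #2, t=8, v=2: outcomes B1=T, B2=E, B3=T, B3=F, B4=T, B4=F, B5=T, B9=T, B10=T
input #3, t=2, v=1: outcomes B1=T, B2=E, B3=T, B3=F, B4=T, B4=F, B5=T, B9=F, B10=F
input #4, t=6, v=7: outcomes B1=T, B2=E, B3=T, B3=F, B4=T, B4=F, B5=T, B9=T, B10=T
input #5, t=3, v=3: outcomes B1=T, B2=E, B3=T, B3=F, B4=T, B4=F, B5=T, B9=F, B10=T
input #6, t=3, v=8: outcomes B1=T, B2=E, B3=T, B3=F, B4=T, B4=F, B5=T, B9=F, B10=T
input #7, t=5, v=7: outcomes B1=T, B2=E, B3=T, B3=F, B4=T, B4=F, B5=T, B9=F, B10=T
input #8, t=4, v=7: outcomes B1=T, B2=S, B3=T, B3=F, B4=T, B4=F, B5=T, B9=F, B10=T
input #9, t=8, v=4: outcomes B1=T, B2=E, B3=T, B3=F, B4=T, B4=F, B5=T, B9=T, B10=T
union over the pool: B1=T, B2=S, B2=E, B3=T, B3=F, B4=T, B4=F, B5=T, B5=F, B6=F, B7=E, B8=T, B9=T, B9=F, B10=T, B10=F
uncovered (4 of 20): B1=F, B6=T, B7=S, B8=F
Answer: B1=F, B6=T, B7=S, B8=F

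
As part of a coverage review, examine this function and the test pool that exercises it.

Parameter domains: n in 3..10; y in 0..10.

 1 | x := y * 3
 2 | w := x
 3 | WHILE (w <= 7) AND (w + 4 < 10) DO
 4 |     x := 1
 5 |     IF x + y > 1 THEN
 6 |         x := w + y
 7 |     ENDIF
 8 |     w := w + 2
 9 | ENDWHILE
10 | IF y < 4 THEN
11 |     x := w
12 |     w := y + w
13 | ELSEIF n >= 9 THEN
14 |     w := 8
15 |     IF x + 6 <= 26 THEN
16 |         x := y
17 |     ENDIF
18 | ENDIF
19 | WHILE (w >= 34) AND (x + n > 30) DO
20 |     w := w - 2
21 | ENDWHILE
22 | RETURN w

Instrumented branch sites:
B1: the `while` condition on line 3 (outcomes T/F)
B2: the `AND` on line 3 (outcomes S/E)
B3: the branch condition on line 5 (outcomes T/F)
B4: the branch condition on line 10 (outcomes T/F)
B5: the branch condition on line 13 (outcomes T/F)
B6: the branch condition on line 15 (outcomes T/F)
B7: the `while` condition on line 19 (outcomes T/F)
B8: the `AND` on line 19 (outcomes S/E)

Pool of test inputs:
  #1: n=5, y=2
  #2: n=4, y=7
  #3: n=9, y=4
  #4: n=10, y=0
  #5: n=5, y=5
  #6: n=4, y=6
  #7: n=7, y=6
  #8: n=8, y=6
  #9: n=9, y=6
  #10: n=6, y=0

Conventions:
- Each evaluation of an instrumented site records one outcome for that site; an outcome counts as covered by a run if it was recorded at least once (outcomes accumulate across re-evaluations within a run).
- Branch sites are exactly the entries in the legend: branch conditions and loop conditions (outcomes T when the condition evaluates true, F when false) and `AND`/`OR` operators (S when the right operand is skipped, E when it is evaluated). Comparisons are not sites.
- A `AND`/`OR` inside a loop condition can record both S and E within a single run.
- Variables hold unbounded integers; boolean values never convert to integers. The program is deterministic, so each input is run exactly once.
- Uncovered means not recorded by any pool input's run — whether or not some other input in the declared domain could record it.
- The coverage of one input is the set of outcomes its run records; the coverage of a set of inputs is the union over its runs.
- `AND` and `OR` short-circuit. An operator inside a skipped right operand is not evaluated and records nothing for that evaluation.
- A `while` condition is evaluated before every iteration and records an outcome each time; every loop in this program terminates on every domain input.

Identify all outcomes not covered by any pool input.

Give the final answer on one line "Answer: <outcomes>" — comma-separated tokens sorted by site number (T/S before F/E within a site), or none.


input #1, n=5, y=2: events B2->E, B1->F, B4->T, B8->S, B7->F; outcomes B1=F, B2=E, B4=T, B7=F, B8=S
input #2, n=4, y=7: events B2->S, B1->F, B4->F, B5->F, B8->S, B7->F; outcomes B1=F, B2=S, B4=F, B5=F, B7=F, B8=S
input #3, n=9, y=4: events B2->S, B1->F, B4->F, B5->T, B6->T, B8->S, B7->F; outcomes B1=F, B2=S, B4=F, B5=T, B6=T, B7=F, B8=S
input #4, n=10, y=0: events B2->E, B1->T, B3->F, B2->E, B1->T, B3->F, B2->E, B1->T, B3->F, B2->E, B1->F, B4->T, B8->S, B7->F; outcomes B1=T, B1=F, B2=E, B3=F, B4=T, B7=F, B8=S
input #5, n=5, y=5: events B2->S, B1->F, B4->F, B5->F, B8->S, B7->F; outcomes B1=F, B2=S, B4=F, B5=F, B7=F, B8=S
input #6, n=4, y=6: events B2->S, B1->F, B4->F, B5->F, B8->S, B7->F; outcomes B1=F, B2=S, B4=F, B5=F, B7=F, B8=S
input #7, n=7, y=6: events B2->S, B1->F, B4->F, B5->F, B8->S, B7->F; outcomes B1=F, B2=S, B4=F, B5=F, B7=F, B8=S
input #8, n=8, y=6: events B2->S, B1->F, B4->F, B5->F, B8->S, B7->F; outcomes B1=F, B2=S, B4=F, B5=F, B7=F, B8=S
input #9, n=9, y=6: events B2->S, B1->F, B4->F, B5->T, B6->T, B8->S, B7->F; outcomes B1=F, B2=S, B4=F, B5=T, B6=T, B7=F, B8=S
input #10, n=6, y=0: events B2->E, B1->T, B3->F, B2->E, B1->T, B3->F, B2->E, B1->T, B3->F, B2->E, B1->F, B4->T, B8->S, B7->F; outcomes B1=T, B1=F, B2=E, B3=F, B4=T, B7=F, B8=S
union over the pool: B1=T, B1=F, B2=S, B2=E, B3=F, B4=T, B4=F, B5=T, B5=F, B6=T, B7=F, B8=S
uncovered (4 of 16): B3=T, B6=F, B7=T, B8=E
Answer: B3=T, B6=F, B7=T, B8=E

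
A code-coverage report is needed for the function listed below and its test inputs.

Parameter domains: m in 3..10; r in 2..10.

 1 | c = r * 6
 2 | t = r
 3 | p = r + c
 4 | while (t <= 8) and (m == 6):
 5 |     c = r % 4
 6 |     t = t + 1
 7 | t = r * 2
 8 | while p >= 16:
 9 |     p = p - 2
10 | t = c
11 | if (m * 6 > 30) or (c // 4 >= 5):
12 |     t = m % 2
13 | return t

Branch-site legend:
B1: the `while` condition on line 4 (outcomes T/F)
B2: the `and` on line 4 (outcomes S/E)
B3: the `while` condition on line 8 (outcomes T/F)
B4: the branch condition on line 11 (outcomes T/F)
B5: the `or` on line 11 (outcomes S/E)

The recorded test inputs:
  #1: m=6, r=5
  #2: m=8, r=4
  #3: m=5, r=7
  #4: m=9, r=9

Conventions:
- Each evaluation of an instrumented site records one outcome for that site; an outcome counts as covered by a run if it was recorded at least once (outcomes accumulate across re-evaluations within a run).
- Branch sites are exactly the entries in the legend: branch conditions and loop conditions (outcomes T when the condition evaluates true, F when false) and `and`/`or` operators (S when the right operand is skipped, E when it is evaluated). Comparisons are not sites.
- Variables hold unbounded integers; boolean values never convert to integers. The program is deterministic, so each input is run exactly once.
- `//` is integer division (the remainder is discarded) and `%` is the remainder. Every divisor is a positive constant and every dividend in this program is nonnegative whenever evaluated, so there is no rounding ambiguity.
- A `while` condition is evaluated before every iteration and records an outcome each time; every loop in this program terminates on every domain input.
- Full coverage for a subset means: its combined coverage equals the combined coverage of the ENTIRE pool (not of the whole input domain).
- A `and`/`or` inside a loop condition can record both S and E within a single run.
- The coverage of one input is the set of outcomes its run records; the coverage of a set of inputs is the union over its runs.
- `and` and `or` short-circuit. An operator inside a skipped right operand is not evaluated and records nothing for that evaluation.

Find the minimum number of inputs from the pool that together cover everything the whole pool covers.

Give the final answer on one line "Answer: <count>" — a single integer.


input #1, m=6, r=5: events B2->E, B1->T, B2->E, B1->T, B2->E, B1->T, B2->E, B1->T, B2->S, B1->F, B3->T, B3->T, B3->T, B3->T, ...; outcomes B1=T, B1=F, B2=S, B2=E, B3=T, B3=F, B4=T, B5=S
input #2, m=8, r=4: events B2->E, B1->F, B3->T, B3->T, B3->T, B3->T, B3->T, B3->T, B3->T, B3->F, B5->S, B4->T; outcomes B1=F, B2=E, B3=T, B3=F, B4=T, B5=S
input #3, m=5, r=7: events B2->E, B1->F, B3->T, B3->T, B3->T, B3->T, B3->T, B3->T, B3->T, B3->T, B3->T, B3->T, B3->T, B3->T, ...; outcomes B1=F, B2=E, B3=T, B3=F, B4=T, B5=E
input #4, m=9, r=9: events B2->S, B1->F, B3->T, B3->T, B3->T, B3->T, B3->T, B3->T, B3->T, B3->T, B3->T, B3->T, B3->T, B3->T, ...; outcomes B1=F, B2=S, B3=T, B3=F, B4=T, B5=S
the full pool covers 9 outcomes: B1=T, B1=F, B2=S, B2=E, B3=T, B3=F, B4=T, B5=S, B5=E
every size-1 subset falls short of the 9 outcomes (best: 8/9)
at size 2, {1, 3} reaches all 9 outcomes; every lexicographically earlier size-2 subset fails
Answer: 2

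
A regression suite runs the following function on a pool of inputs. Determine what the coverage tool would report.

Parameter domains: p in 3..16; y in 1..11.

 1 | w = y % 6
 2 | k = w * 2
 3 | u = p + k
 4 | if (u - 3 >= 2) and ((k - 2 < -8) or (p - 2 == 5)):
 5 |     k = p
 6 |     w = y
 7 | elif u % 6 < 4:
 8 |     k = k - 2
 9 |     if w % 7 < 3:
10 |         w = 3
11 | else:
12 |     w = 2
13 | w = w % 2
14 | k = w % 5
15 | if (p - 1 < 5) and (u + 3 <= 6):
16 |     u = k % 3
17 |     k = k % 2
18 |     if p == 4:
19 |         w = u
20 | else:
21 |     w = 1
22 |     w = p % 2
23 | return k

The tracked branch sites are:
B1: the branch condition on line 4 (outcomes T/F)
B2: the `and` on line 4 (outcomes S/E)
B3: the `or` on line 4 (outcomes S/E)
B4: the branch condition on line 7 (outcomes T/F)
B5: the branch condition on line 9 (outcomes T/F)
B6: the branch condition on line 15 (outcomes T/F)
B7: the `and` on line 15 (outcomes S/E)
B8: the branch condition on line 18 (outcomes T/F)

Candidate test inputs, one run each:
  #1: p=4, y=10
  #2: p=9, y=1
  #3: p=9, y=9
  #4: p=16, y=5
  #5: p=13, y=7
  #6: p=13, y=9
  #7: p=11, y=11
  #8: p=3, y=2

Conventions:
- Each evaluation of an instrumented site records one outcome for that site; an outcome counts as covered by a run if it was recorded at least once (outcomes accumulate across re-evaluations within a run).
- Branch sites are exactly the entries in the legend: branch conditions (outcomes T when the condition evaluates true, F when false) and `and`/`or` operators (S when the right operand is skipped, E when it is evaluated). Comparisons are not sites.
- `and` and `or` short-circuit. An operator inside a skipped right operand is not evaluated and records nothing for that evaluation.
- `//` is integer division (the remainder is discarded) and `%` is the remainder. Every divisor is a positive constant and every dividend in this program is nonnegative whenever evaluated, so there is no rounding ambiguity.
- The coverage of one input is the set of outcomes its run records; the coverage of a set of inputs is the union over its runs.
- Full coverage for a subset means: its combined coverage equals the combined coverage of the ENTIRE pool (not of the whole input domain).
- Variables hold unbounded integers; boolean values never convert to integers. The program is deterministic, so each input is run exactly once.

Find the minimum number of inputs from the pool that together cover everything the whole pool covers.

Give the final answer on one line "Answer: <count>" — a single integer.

input #1, p=4, y=10: events B2->E, B3->E, B1->F, B4->T, B5->F, B7->E, B6->F; outcomes B1=F, B2=E, B3=E, B4=T, B5=F, B6=F, B7=E
input #2, p=9, y=1: events B2->E, B3->E, B1->F, B4->F, B7->S, B6->F; outcomes B1=F, B2=E, B3=E, B4=F, B6=F, B7=S
input #3, p=9, y=9: events B2->E, B3->E, B1->F, B4->T, B5->F, B7->S, B6->F; outcomes B1=F, B2=E, B3=E, B4=T, B5=F, B6=F, B7=S
input #4, p=16, y=5: events B2->E, B3->E, B1->F, B4->T, B5->F, B7->S, B6->F; outcomes B1=F, B2=E, B3=E, B4=T, B5=F, B6=F, B7=S
input #5, p=13, y=7: events B2->E, B3->E, B1->F, B4->T, B5->T, B7->S, B6->F; outcomes B1=F, B2=E, B3=E, B4=T, B5=T, B6=F, B7=S
input #6, p=13, y=9: events B2->E, B3->E, B1->F, B4->T, B5->F, B7->S, B6->F; outcomes B1=F, B2=E, B3=E, B4=T, B5=F, B6=F, B7=S
input #7, p=11, y=11: events B2->E, B3->E, B1->F, B4->T, B5->F, B7->S, B6->F; outcomes B1=F, B2=E, B3=E, B4=T, B5=F, B6=F, B7=S
input #8, p=3, y=2: events B2->E, B3->E, B1->F, B4->T, B5->T, B7->E, B6->F; outcomes B1=F, B2=E, B3=E, B4=T, B5=T, B6=F, B7=E
the full pool covers 10 outcomes: B1=F, B2=E, B3=E, B4=T, B4=F, B5=T, B5=F, B6=F, B7=S, B7=E
size 1 is not enough: best union over all size-1 subsets is 7/10
size 2 is not enough: best union over all size-2 subsets is 9/10
the canonical winner is {1, 2, 5}: size 3, full 10-outcome coverage, earliest index list among size-3 covers

Answer: 3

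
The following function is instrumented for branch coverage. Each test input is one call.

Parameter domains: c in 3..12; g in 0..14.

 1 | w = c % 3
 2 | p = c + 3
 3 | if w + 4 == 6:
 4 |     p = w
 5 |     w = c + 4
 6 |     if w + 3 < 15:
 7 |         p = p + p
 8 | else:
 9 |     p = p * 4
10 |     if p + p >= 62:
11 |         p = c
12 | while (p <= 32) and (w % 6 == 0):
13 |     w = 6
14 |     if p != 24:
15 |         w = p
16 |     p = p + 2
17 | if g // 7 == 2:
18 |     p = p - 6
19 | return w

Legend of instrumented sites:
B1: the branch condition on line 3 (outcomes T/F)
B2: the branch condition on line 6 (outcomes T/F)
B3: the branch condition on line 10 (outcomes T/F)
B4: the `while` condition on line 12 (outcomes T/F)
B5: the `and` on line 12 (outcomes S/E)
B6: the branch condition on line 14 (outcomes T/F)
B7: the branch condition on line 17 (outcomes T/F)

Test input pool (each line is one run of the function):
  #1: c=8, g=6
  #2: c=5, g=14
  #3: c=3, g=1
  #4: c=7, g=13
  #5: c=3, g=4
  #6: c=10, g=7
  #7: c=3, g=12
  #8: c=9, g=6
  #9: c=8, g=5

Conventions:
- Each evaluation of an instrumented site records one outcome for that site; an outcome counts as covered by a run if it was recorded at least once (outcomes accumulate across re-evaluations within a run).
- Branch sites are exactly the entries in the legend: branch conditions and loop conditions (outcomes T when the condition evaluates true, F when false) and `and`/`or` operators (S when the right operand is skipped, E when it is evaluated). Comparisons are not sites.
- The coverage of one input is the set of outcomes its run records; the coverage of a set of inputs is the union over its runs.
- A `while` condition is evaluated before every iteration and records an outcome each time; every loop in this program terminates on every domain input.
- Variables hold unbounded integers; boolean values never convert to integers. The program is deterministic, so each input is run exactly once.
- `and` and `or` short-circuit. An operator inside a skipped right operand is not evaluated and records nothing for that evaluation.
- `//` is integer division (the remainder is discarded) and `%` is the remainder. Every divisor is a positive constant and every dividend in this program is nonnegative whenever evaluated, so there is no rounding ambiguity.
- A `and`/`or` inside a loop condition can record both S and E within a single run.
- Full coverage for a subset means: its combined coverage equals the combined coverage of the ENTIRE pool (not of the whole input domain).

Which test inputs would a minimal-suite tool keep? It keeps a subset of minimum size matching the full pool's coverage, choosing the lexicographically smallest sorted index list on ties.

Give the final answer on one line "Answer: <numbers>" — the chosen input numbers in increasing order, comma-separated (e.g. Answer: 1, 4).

input #1, c=8, g=6: events B1->T, B2->F, B5->E, B4->T, B6->T, B5->E, B4->F, B7->F; outcomes B1=T, B2=F, B4=T, B4=F, B5=E, B6=T, B7=F
input #2, c=5, g=14: events B1->T, B2->T, B5->E, B4->F, B7->T; outcomes B1=T, B2=T, B4=F, B5=E, B7=T
input #3, c=3, g=1: events B1->F, B3->F, B5->E, B4->T, B6->F, B5->E, B4->T, B6->T, B5->E, B4->F, B7->F; outcomes B1=F, B3=F, B4=T, B4=F, B5=E, B6=T, B6=F, B7=F
input #4, c=7, g=13: events B1->F, B3->T, B5->E, B4->F, B7->F; outcomes B1=F, B3=T, B4=F, B5=E, B7=F
input #5, c=3, g=4: events B1->F, B3->F, B5->E, B4->T, B6->F, B5->E, B4->T, B6->T, B5->E, B4->F, B7->F; outcomes B1=F, B3=F, B4=T, B4=F, B5=E, B6=T, B6=F, B7=F
input #6, c=10, g=7: events B1->F, B3->T, B5->E, B4->F, B7->F; outcomes B1=F, B3=T, B4=F, B5=E, B7=F
input #7, c=3, g=12: events B1->F, B3->F, B5->E, B4->T, B6->F, B5->E, B4->T, B6->T, B5->E, B4->F, B7->F; outcomes B1=F, B3=F, B4=T, B4=F, B5=E, B6=T, B6=F, B7=F
input #8, c=9, g=6: events B1->F, B3->T, B5->E, B4->T, B6->T, B5->E, B4->F, B7->F; outcomes B1=F, B3=T, B4=T, B4=F, B5=E, B6=T, B7=F
input #9, c=8, g=5: events B1->T, B2->F, B5->E, B4->T, B6->T, B5->E, B4->F, B7->F; outcomes B1=T, B2=F, B4=T, B4=F, B5=E, B6=T, B7=F
together the pool reaches 13 outcomes: B1=T, B1=F, B2=T, B2=F, B3=T, B3=F, B4=T, B4=F, B5=E, B6=T, B6=F, B7=T, B7=F
no size-1 subset reaches all 13 outcomes (best union: 8/13)
no size-2 subset reaches all 13 outcomes (best union: 11/13)
no size-3 subset reaches all 13 outcomes (best union: 12/13)
size 4: inputs {1, 2, 3, 4} cover all 13 outcomes, and no lexicographically smaller subset of this size does

Answer: 1, 2, 3, 4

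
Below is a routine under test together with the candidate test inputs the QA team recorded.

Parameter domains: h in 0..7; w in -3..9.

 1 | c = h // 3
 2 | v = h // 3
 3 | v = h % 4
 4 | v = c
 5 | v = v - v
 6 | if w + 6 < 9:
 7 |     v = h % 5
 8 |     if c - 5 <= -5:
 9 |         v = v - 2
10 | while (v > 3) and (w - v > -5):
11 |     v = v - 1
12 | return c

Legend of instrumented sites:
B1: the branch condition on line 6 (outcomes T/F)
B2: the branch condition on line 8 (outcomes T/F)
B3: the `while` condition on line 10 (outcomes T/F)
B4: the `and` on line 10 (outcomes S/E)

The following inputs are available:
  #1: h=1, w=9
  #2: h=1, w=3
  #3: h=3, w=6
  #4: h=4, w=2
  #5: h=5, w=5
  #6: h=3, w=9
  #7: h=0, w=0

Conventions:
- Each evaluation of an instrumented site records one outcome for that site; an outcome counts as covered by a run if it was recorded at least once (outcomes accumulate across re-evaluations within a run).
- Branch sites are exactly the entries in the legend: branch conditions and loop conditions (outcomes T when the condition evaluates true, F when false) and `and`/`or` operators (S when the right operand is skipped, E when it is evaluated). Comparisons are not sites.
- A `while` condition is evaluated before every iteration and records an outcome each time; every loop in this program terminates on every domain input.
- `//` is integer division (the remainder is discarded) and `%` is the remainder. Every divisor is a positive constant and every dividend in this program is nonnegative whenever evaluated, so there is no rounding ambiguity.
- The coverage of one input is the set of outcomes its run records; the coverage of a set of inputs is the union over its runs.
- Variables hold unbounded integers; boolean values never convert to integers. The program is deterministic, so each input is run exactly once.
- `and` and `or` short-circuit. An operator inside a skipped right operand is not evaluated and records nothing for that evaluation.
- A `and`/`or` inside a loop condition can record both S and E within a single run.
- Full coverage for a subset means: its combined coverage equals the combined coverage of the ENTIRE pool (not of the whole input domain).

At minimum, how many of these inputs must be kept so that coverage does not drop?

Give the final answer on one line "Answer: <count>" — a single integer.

run #1 (h=1, w=9) records B1=F, B3=F, B4=S
run #2 (h=1, w=3) records B1=F, B3=F, B4=S
run #3 (h=3, w=6) records B1=F, B3=F, B4=S
run #4 (h=4, w=2) records B1=T, B2=F, B3=T, B3=F, B4=S, B4=E
run #5 (h=5, w=5) records B1=F, B3=F, B4=S
run #6 (h=3, w=9) records B1=F, B3=F, B4=S
run #7 (h=0, w=0) records B1=T, B2=T, B3=F, B4=S
the full pool covers 8 outcomes: B1=T, B1=F, B2=T, B2=F, B3=T, B3=F, B4=S, B4=E
size 1 is not enough: best union over all size-1 subsets is 6/8
size 2 is not enough: best union over all size-2 subsets is 7/8
inputs {1, 4, 7} (size 3) cover everything; no size-3 subset with a lexicographically smaller index list covers all 8

Answer: 3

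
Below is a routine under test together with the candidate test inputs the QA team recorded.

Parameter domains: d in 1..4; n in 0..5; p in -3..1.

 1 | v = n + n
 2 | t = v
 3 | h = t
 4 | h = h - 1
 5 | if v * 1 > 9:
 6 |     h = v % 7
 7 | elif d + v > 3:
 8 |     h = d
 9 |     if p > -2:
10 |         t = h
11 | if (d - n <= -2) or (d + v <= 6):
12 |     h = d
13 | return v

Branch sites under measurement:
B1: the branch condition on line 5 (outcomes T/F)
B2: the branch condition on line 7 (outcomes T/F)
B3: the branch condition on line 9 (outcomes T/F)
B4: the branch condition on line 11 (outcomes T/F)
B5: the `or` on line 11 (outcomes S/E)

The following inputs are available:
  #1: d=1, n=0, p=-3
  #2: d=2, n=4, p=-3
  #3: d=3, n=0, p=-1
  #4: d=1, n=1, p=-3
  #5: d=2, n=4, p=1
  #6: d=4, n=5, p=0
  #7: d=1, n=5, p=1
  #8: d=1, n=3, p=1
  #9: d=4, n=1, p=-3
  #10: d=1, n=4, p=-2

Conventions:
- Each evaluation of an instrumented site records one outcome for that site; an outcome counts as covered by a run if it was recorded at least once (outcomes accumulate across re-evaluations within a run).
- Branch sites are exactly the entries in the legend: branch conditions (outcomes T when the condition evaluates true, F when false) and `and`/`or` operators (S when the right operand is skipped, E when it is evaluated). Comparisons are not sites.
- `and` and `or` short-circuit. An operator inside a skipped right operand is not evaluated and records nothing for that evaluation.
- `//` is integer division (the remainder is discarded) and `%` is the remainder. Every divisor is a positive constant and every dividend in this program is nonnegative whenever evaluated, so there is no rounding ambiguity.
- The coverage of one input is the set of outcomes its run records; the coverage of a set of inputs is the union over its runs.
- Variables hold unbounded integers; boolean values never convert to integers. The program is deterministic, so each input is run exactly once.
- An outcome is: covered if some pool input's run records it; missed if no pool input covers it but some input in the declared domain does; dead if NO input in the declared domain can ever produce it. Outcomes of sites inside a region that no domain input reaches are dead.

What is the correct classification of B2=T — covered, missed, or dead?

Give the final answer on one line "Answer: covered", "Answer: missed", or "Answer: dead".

B2=T is recorded by pool input(s) 2, 5, 8, 9, 10 -> covered

Answer: covered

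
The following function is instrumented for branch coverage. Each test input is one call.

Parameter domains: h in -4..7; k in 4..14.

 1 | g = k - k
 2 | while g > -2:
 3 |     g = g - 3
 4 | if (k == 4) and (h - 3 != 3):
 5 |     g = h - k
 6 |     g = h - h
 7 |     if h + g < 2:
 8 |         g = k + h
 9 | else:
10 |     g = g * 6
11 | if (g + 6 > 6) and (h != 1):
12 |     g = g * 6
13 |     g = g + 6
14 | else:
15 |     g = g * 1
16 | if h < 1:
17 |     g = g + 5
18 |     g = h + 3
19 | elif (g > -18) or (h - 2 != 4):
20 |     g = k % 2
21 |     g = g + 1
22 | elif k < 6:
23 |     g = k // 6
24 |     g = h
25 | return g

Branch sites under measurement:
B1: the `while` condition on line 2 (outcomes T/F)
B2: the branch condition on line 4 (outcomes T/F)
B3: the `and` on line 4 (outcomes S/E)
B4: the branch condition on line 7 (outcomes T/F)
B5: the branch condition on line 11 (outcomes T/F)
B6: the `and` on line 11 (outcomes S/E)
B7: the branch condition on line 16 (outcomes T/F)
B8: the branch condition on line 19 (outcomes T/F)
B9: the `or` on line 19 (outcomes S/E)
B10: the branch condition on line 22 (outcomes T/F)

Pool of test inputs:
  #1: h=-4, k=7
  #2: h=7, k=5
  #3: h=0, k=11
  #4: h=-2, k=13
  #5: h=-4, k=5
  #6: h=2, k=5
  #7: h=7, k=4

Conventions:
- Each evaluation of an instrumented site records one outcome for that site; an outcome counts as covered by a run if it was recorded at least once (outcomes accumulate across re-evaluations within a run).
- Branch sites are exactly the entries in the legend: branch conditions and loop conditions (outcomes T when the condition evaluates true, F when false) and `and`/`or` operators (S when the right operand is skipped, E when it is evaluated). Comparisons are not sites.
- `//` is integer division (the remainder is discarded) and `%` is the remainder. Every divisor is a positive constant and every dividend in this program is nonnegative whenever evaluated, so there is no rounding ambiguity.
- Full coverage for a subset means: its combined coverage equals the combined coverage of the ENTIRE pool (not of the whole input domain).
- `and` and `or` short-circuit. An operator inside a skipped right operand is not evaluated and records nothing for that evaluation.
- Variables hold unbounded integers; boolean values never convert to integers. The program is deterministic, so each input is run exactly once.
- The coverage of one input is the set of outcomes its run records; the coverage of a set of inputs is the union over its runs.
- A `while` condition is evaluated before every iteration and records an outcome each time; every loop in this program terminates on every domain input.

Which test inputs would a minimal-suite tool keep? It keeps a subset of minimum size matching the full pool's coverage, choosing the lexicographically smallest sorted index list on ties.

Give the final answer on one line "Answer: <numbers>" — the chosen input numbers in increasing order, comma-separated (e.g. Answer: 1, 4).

input #1 (h=-4, k=7): events B1->T, B1->F, B3->S, B2->F, B6->S, B5->F, B7->T; covers B1=T, B1=F, B2=F, B3=S, B5=F, B6=S, B7=T
input #2 (h=7, k=5): events B1->T, B1->F, B3->S, B2->F, B6->S, B5->F, B7->F, B9->E, B8->T; covers B1=T, B1=F, B2=F, B3=S, B5=F, B6=S, B7=F, B8=T, B9=E
input #3 (h=0, k=11): events B1->T, B1->F, B3->S, B2->F, B6->S, B5->F, B7->T; covers B1=T, B1=F, B2=F, B3=S, B5=F, B6=S, B7=T
input #4 (h=-2, k=13): events B1->T, B1->F, B3->S, B2->F, B6->S, B5->F, B7->T; covers B1=T, B1=F, B2=F, B3=S, B5=F, B6=S, B7=T
input #5 (h=-4, k=5): events B1->T, B1->F, B3->S, B2->F, B6->S, B5->F, B7->T; covers B1=T, B1=F, B2=F, B3=S, B5=F, B6=S, B7=T
input #6 (h=2, k=5): events B1->T, B1->F, B3->S, B2->F, B6->S, B5->F, B7->F, B9->E, B8->T; covers B1=T, B1=F, B2=F, B3=S, B5=F, B6=S, B7=F, B8=T, B9=E
input #7 (h=7, k=4): events B1->T, B1->F, B3->E, B2->T, B4->F, B6->S, B5->F, B7->F, B9->S, B8->T; covers B1=T, B1=F, B2=T, B3=E, B4=F, B5=F, B6=S, B7=F, B8=T, B9=S
pool-wide coverage (14 outcomes): B1=T, B1=F, B2=T, B2=F, B3=S, B3=E, B4=F, B5=F, B6=S, B7=T, B7=F, B8=T, B9=S, B9=E
size 1 is not enough: best union over all size-1 subsets is 10/14
size 2 is not enough: best union over all size-2 subsets is 13/14
the canonical winner is {1, 2, 7}: size 3, full 14-outcome coverage, earliest index list among size-3 covers

Answer: 1, 2, 7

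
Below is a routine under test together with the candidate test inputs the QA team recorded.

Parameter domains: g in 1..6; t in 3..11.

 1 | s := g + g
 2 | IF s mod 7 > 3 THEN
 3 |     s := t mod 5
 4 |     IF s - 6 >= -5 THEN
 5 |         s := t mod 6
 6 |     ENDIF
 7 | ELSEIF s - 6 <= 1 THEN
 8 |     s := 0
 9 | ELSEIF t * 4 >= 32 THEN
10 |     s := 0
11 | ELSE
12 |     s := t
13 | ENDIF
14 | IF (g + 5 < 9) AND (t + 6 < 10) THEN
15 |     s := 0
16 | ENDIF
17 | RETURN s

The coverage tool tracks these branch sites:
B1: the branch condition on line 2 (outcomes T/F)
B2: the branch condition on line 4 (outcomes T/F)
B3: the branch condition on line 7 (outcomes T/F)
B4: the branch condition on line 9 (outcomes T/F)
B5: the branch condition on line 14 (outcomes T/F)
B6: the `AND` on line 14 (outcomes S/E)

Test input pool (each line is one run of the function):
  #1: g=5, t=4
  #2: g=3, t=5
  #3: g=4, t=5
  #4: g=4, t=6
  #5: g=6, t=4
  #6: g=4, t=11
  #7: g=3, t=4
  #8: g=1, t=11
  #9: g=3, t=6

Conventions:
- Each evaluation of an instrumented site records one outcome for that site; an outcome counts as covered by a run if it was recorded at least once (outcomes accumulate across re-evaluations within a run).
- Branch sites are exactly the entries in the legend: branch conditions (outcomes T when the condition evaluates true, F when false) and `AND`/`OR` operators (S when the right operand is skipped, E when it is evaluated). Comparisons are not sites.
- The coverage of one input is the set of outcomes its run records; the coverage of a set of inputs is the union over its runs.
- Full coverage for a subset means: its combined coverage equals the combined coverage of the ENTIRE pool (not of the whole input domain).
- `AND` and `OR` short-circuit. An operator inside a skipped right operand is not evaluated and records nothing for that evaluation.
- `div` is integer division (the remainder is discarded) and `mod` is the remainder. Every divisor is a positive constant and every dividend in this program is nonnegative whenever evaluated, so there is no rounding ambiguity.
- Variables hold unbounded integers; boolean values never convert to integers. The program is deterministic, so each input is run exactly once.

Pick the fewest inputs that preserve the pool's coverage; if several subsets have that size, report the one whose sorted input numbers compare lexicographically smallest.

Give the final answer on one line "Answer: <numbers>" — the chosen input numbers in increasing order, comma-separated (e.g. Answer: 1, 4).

test 1 (g=5, t=4) fires B1->F, B3->F, B4->F, B6->S, B5->F; hits B1=F, B3=F, B4=F, B5=F, B6=S
test 2 (g=3, t=5) fires B1->T, B2->F, B6->E, B5->F; hits B1=T, B2=F, B5=F, B6=E
test 3 (g=4, t=5) fires B1->F, B3->F, B4->F, B6->S, B5->F; hits B1=F, B3=F, B4=F, B5=F, B6=S
test 4 (g=4, t=6) fires B1->F, B3->F, B4->F, B6->S, B5->F; hits B1=F, B3=F, B4=F, B5=F, B6=S
test 5 (g=6, t=4) fires B1->T, B2->T, B6->S, B5->F; hits B1=T, B2=T, B5=F, B6=S
test 6 (g=4, t=11) fires B1->F, B3->F, B4->T, B6->S, B5->F; hits B1=F, B3=F, B4=T, B5=F, B6=S
test 7 (g=3, t=4) fires B1->T, B2->T, B6->E, B5->F; hits B1=T, B2=T, B5=F, B6=E
test 8 (g=1, t=11) fires B1->F, B3->T, B6->E, B5->F; hits B1=F, B3=T, B5=F, B6=E
test 9 (g=3, t=6) fires B1->T, B2->T, B6->E, B5->F; hits B1=T, B2=T, B5=F, B6=E
the full pool covers 11 outcomes: B1=T, B1=F, B2=T, B2=F, B3=T, B3=F, B4=T, B4=F, B5=F, B6=S, B6=E
every size-1 subset falls short of the 11 outcomes (best: 5/11)
every size-2 subset falls short of the 11 outcomes (best: 8/11)
every size-3 subset falls short of the 11 outcomes (best: 9/11)
every size-4 subset falls short of the 11 outcomes (best: 10/11)
inputs {1, 2, 5, 6, 8} (size 5) cover everything; no size-5 subset with a lexicographically smaller index list covers all 11

Answer: 1, 2, 5, 6, 8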